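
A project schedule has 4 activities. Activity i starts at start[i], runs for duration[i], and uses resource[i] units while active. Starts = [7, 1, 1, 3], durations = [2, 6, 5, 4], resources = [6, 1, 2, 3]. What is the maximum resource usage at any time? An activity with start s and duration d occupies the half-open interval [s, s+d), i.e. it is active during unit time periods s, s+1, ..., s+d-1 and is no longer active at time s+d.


Each activity i is active on [start_i, start_i + duration_i).
Compute total resource usage per time slot:
  t=0: active resources = [], total = 0
  t=1: active resources = [1, 2], total = 3
  t=2: active resources = [1, 2], total = 3
  t=3: active resources = [1, 2, 3], total = 6
  t=4: active resources = [1, 2, 3], total = 6
  t=5: active resources = [1, 2, 3], total = 6
  t=6: active resources = [1, 3], total = 4
  t=7: active resources = [6], total = 6
  t=8: active resources = [6], total = 6
Peak resource demand = 6

6


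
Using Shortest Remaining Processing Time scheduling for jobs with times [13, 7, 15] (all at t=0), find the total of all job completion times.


Since all jobs arrive at t=0, SRPT equals SPT ordering.
SPT order: [7, 13, 15]
Completion times:
  Job 1: p=7, C=7
  Job 2: p=13, C=20
  Job 3: p=15, C=35
Total completion time = 7 + 20 + 35 = 62

62


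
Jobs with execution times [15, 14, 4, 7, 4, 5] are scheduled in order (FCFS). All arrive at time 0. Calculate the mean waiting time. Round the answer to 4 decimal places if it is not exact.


FCFS order (as given): [15, 14, 4, 7, 4, 5]
Waiting times:
  Job 1: wait = 0
  Job 2: wait = 15
  Job 3: wait = 29
  Job 4: wait = 33
  Job 5: wait = 40
  Job 6: wait = 44
Sum of waiting times = 161
Average waiting time = 161/6 = 26.8333

26.8333


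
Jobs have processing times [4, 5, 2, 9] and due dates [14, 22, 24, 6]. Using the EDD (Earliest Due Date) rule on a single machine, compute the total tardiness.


Sort by due date (EDD order): [(9, 6), (4, 14), (5, 22), (2, 24)]
Compute completion times and tardiness:
  Job 1: p=9, d=6, C=9, tardiness=max(0,9-6)=3
  Job 2: p=4, d=14, C=13, tardiness=max(0,13-14)=0
  Job 3: p=5, d=22, C=18, tardiness=max(0,18-22)=0
  Job 4: p=2, d=24, C=20, tardiness=max(0,20-24)=0
Total tardiness = 3

3


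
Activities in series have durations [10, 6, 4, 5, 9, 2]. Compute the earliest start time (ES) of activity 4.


Activity 4 starts after activities 1 through 3 complete.
Predecessor durations: [10, 6, 4]
ES = 10 + 6 + 4 = 20

20


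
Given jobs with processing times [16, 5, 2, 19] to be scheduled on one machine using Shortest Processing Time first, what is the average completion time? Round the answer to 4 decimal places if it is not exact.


Sort jobs by processing time (SPT order): [2, 5, 16, 19]
Compute completion times sequentially:
  Job 1: processing = 2, completes at 2
  Job 2: processing = 5, completes at 7
  Job 3: processing = 16, completes at 23
  Job 4: processing = 19, completes at 42
Sum of completion times = 74
Average completion time = 74/4 = 18.5

18.5


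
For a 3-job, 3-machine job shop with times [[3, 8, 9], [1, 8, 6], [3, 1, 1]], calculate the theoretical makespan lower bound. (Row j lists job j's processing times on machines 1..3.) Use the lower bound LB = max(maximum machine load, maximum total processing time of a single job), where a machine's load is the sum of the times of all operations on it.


Machine loads:
  Machine 1: 3 + 1 + 3 = 7
  Machine 2: 8 + 8 + 1 = 17
  Machine 3: 9 + 6 + 1 = 16
Max machine load = 17
Job totals:
  Job 1: 20
  Job 2: 15
  Job 3: 5
Max job total = 20
Lower bound = max(17, 20) = 20

20


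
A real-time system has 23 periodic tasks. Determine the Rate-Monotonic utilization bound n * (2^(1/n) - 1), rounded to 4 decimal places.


Compute 2^(1/23) = 1.0305955448
Subtract 1: 1.0305955448 - 1 = 0.0305955448
Multiply by n: 23 * 0.0305955448 = 0.7036975304
Round to 4 dp: 0.7037

0.7037


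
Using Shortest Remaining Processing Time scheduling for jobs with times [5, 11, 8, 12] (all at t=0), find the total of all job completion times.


Since all jobs arrive at t=0, SRPT equals SPT ordering.
SPT order: [5, 8, 11, 12]
Completion times:
  Job 1: p=5, C=5
  Job 2: p=8, C=13
  Job 3: p=11, C=24
  Job 4: p=12, C=36
Total completion time = 5 + 13 + 24 + 36 = 78

78


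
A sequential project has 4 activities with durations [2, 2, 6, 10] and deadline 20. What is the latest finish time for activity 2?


LF(activity 2) = deadline - sum of successor durations
Successors: activities 3 through 4 with durations [6, 10]
Sum of successor durations = 16
LF = 20 - 16 = 4

4


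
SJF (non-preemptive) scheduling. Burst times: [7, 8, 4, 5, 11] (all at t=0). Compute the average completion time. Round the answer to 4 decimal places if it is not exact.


SJF order (ascending): [4, 5, 7, 8, 11]
Completion times:
  Job 1: burst=4, C=4
  Job 2: burst=5, C=9
  Job 3: burst=7, C=16
  Job 4: burst=8, C=24
  Job 5: burst=11, C=35
Average completion = 88/5 = 17.6

17.6


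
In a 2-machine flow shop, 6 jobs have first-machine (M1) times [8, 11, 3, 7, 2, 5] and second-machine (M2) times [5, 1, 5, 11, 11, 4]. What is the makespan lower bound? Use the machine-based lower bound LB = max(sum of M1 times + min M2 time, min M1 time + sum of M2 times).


LB1 = sum(M1 times) + min(M2 times) = 36 + 1 = 37
LB2 = min(M1 times) + sum(M2 times) = 2 + 37 = 39
Lower bound = max(LB1, LB2) = max(37, 39) = 39

39


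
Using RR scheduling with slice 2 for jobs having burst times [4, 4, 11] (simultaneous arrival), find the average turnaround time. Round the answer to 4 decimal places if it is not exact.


Time quantum = 2
Execution trace:
  J1 runs 2 units, time = 2
  J2 runs 2 units, time = 4
  J3 runs 2 units, time = 6
  J1 runs 2 units, time = 8
  J2 runs 2 units, time = 10
  J3 runs 2 units, time = 12
  J3 runs 2 units, time = 14
  J3 runs 2 units, time = 16
  J3 runs 2 units, time = 18
  J3 runs 1 units, time = 19
Finish times: [8, 10, 19]
Average turnaround = 37/3 = 12.3333

12.3333


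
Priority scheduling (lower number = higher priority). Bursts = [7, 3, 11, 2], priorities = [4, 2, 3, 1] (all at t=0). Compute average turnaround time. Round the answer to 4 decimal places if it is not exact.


Sort by priority (ascending = highest first):
Order: [(1, 2), (2, 3), (3, 11), (4, 7)]
Completion times:
  Priority 1, burst=2, C=2
  Priority 2, burst=3, C=5
  Priority 3, burst=11, C=16
  Priority 4, burst=7, C=23
Average turnaround = 46/4 = 11.5

11.5


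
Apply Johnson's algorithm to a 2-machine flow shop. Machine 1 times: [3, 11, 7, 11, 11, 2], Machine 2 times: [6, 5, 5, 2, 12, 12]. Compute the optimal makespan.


Apply Johnson's rule:
  Group 1 (a <= b): [(6, 2, 12), (1, 3, 6), (5, 11, 12)]
  Group 2 (a > b): [(2, 11, 5), (3, 7, 5), (4, 11, 2)]
Optimal job order: [6, 1, 5, 2, 3, 4]
Schedule:
  Job 6: M1 done at 2, M2 done at 14
  Job 1: M1 done at 5, M2 done at 20
  Job 5: M1 done at 16, M2 done at 32
  Job 2: M1 done at 27, M2 done at 37
  Job 3: M1 done at 34, M2 done at 42
  Job 4: M1 done at 45, M2 done at 47
Makespan = 47

47


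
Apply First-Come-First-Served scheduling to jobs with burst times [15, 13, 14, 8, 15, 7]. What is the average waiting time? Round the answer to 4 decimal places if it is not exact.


FCFS order (as given): [15, 13, 14, 8, 15, 7]
Waiting times:
  Job 1: wait = 0
  Job 2: wait = 15
  Job 3: wait = 28
  Job 4: wait = 42
  Job 5: wait = 50
  Job 6: wait = 65
Sum of waiting times = 200
Average waiting time = 200/6 = 33.3333

33.3333


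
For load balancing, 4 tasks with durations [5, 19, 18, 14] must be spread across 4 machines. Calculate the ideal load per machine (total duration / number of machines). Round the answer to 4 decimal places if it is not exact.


Total processing time = 5 + 19 + 18 + 14 = 56
Number of machines = 4
Ideal balanced load = 56 / 4 = 14.0

14.0


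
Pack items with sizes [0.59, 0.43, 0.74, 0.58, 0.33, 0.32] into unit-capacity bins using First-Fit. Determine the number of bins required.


Place items sequentially using First-Fit:
  Item 0.59 -> new Bin 1
  Item 0.43 -> new Bin 2
  Item 0.74 -> new Bin 3
  Item 0.58 -> new Bin 4
  Item 0.33 -> Bin 1 (now 0.92)
  Item 0.32 -> Bin 2 (now 0.75)
Total bins used = 4

4


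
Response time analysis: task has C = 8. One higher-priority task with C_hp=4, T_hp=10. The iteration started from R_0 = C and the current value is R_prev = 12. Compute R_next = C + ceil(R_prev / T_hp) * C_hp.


R_next = C + ceil(R_prev / T_hp) * C_hp
ceil(12 / 10) = ceil(1.2) = 2
Interference = 2 * 4 = 8
R_next = 8 + 8 = 16

16


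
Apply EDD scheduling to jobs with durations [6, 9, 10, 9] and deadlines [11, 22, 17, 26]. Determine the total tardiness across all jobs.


Sort by due date (EDD order): [(6, 11), (10, 17), (9, 22), (9, 26)]
Compute completion times and tardiness:
  Job 1: p=6, d=11, C=6, tardiness=max(0,6-11)=0
  Job 2: p=10, d=17, C=16, tardiness=max(0,16-17)=0
  Job 3: p=9, d=22, C=25, tardiness=max(0,25-22)=3
  Job 4: p=9, d=26, C=34, tardiness=max(0,34-26)=8
Total tardiness = 11

11


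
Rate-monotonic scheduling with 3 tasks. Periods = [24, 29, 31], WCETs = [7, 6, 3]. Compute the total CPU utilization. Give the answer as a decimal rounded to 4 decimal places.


Compute individual utilizations (exact fractions):
  Task 1: C/T = 7/24 (approx. 0.2917)
  Task 2: C/T = 6/29 (approx. 0.2069)
  Task 3: C/T = 3/31 (approx. 0.0968)
Total utilization U = 7/24 + 6/29 + 3/31 = 12845/21576
Rounded to 4 decimal places: U = 0.5953
RM (Liu & Layland) bound for 3 tasks = 0.779763; compare with U = 12845/21576 (approx. 0.595337)
U <= bound, so schedulable by RM sufficient condition.

0.5953


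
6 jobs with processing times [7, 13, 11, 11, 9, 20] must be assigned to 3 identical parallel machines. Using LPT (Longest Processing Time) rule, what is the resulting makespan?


Sort jobs in decreasing order (LPT): [20, 13, 11, 11, 9, 7]
Assign each job to the least loaded machine:
  Machine 1: jobs [20, 7], load = 27
  Machine 2: jobs [13, 9], load = 22
  Machine 3: jobs [11, 11], load = 22
Makespan = max load = 27

27


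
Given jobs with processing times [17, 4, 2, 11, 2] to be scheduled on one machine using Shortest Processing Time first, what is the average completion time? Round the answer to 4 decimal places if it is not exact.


Sort jobs by processing time (SPT order): [2, 2, 4, 11, 17]
Compute completion times sequentially:
  Job 1: processing = 2, completes at 2
  Job 2: processing = 2, completes at 4
  Job 3: processing = 4, completes at 8
  Job 4: processing = 11, completes at 19
  Job 5: processing = 17, completes at 36
Sum of completion times = 69
Average completion time = 69/5 = 13.8

13.8


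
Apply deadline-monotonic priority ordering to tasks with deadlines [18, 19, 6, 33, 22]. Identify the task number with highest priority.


Sort tasks by relative deadline (ascending):
  Task 3: deadline = 6
  Task 1: deadline = 18
  Task 2: deadline = 19
  Task 5: deadline = 22
  Task 4: deadline = 33
Priority order (highest first): [3, 1, 2, 5, 4]
Highest priority task = 3

3


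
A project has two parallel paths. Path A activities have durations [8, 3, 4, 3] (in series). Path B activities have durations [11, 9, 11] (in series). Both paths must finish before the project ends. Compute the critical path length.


Path A total = 8 + 3 + 4 + 3 = 18
Path B total = 11 + 9 + 11 = 31
Critical path = longest path = max(18, 31) = 31

31


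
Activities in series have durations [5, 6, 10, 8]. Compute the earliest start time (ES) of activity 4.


Activity 4 starts after activities 1 through 3 complete.
Predecessor durations: [5, 6, 10]
ES = 5 + 6 + 10 = 21

21


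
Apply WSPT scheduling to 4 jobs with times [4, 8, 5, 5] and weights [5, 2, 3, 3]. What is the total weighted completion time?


Compute p/w ratios and sort ascending (WSPT): [(4, 5), (5, 3), (5, 3), (8, 2)]
Compute weighted completion times:
  Job (p=4,w=5): C=4, w*C=5*4=20
  Job (p=5,w=3): C=9, w*C=3*9=27
  Job (p=5,w=3): C=14, w*C=3*14=42
  Job (p=8,w=2): C=22, w*C=2*22=44
Total weighted completion time = 133

133


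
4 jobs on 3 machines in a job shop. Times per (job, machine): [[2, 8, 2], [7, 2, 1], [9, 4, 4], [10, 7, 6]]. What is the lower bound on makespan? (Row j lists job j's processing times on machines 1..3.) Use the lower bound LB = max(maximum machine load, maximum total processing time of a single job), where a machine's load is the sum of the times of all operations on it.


Machine loads:
  Machine 1: 2 + 7 + 9 + 10 = 28
  Machine 2: 8 + 2 + 4 + 7 = 21
  Machine 3: 2 + 1 + 4 + 6 = 13
Max machine load = 28
Job totals:
  Job 1: 12
  Job 2: 10
  Job 3: 17
  Job 4: 23
Max job total = 23
Lower bound = max(28, 23) = 28

28


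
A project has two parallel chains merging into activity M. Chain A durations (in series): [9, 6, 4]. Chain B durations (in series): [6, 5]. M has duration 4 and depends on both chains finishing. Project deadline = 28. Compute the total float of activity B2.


Forward pass: ES(B2) = sum of predecessors on chain B = 6
EF = ES + duration = 6 + 5 = 11
Backward pass: LF(M) = deadline = 28; LS(M) = 28 - 4 = 24
LF(B2) = LS(M) - sum(successors on chain B) = 24 - 0 = 24
LS = LF - duration = 24 - 5 = 19
Total float = LS - ES = 19 - 6 = 13

13


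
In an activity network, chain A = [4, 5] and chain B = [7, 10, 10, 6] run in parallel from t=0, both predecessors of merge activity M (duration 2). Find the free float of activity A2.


ES(A2) = sum of predecessors on chain A = 4
EF(A2) = ES + duration = 4 + 5 = 9
Successor of A2 is M. ES(M) = max(sum(A), sum(B)) = max(9, 33) = 33
Free float = ES(successor) - EF(current) = 33 - 9 = 24

24


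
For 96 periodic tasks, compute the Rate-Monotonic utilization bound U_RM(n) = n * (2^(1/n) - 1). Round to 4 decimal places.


Compute 2^(1/96) = 1.0072464122
Subtract 1: 1.0072464122 - 1 = 0.0072464122
Multiply by n: 96 * 0.0072464122 = 0.6956555712
Round to 4 dp: 0.6957

0.6957


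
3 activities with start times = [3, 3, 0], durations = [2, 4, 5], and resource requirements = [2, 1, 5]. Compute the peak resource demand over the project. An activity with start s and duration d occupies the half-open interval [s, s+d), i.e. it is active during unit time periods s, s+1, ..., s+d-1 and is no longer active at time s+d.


Each activity i is active on [start_i, start_i + duration_i).
Compute total resource usage per time slot:
  t=0: active resources = [5], total = 5
  t=1: active resources = [5], total = 5
  t=2: active resources = [5], total = 5
  t=3: active resources = [2, 1, 5], total = 8
  t=4: active resources = [2, 1, 5], total = 8
  t=5: active resources = [1], total = 1
  t=6: active resources = [1], total = 1
Peak resource demand = 8

8


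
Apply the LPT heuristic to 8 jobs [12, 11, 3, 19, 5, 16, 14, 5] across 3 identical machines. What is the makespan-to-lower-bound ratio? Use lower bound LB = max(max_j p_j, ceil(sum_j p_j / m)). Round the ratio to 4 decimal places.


LPT order: [19, 16, 14, 12, 11, 5, 5, 3]
Machine loads after assignment: [29, 27, 29]
LPT makespan = 29
Lower bound = max(max_job, ceil(total/3)) = max(19, 29) = 29
Ratio = 29 / 29 = 1.0

1.0


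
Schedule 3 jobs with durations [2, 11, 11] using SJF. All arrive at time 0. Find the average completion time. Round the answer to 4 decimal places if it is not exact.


SJF order (ascending): [2, 11, 11]
Completion times:
  Job 1: burst=2, C=2
  Job 2: burst=11, C=13
  Job 3: burst=11, C=24
Average completion = 39/3 = 13.0

13.0


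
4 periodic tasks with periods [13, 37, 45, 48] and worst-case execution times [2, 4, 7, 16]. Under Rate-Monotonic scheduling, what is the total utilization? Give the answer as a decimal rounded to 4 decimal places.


Compute individual utilizations (exact fractions):
  Task 1: C/T = 2/13 (approx. 0.1538)
  Task 2: C/T = 4/37 (approx. 0.1081)
  Task 3: C/T = 7/45 (approx. 0.1556)
  Task 4: C/T = 16/48 = 1/3 (approx. 0.3333)
Total utilization U = 2/13 + 4/37 + 7/45 + 1/3 = 16252/21645
Rounded to 4 decimal places: U = 0.7508
RM (Liu & Layland) bound for 4 tasks = 0.756828; compare with U = 16252/21645 (approx. 0.750843)
U <= bound, so schedulable by RM sufficient condition.

0.7508


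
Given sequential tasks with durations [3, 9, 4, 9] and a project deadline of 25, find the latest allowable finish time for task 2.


LF(activity 2) = deadline - sum of successor durations
Successors: activities 3 through 4 with durations [4, 9]
Sum of successor durations = 13
LF = 25 - 13 = 12

12


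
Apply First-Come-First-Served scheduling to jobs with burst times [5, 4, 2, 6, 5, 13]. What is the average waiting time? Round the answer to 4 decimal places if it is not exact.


FCFS order (as given): [5, 4, 2, 6, 5, 13]
Waiting times:
  Job 1: wait = 0
  Job 2: wait = 5
  Job 3: wait = 9
  Job 4: wait = 11
  Job 5: wait = 17
  Job 6: wait = 22
Sum of waiting times = 64
Average waiting time = 64/6 = 10.6667

10.6667


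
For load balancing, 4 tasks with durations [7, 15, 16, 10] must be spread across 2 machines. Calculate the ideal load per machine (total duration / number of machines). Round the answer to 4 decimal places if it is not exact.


Total processing time = 7 + 15 + 16 + 10 = 48
Number of machines = 2
Ideal balanced load = 48 / 2 = 24.0

24.0


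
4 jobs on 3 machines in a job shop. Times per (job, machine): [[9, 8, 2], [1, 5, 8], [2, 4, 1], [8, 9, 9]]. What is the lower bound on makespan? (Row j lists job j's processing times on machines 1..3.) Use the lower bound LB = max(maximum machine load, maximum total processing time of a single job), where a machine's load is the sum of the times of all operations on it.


Machine loads:
  Machine 1: 9 + 1 + 2 + 8 = 20
  Machine 2: 8 + 5 + 4 + 9 = 26
  Machine 3: 2 + 8 + 1 + 9 = 20
Max machine load = 26
Job totals:
  Job 1: 19
  Job 2: 14
  Job 3: 7
  Job 4: 26
Max job total = 26
Lower bound = max(26, 26) = 26

26


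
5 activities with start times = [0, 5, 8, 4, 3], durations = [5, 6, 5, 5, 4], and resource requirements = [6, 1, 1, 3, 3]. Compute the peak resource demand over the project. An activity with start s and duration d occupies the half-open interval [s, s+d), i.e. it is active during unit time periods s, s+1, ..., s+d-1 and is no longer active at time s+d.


Each activity i is active on [start_i, start_i + duration_i).
Compute total resource usage per time slot:
  t=0: active resources = [6], total = 6
  t=1: active resources = [6], total = 6
  t=2: active resources = [6], total = 6
  t=3: active resources = [6, 3], total = 9
  t=4: active resources = [6, 3, 3], total = 12
  t=5: active resources = [1, 3, 3], total = 7
  t=6: active resources = [1, 3, 3], total = 7
  t=7: active resources = [1, 3], total = 4
  t=8: active resources = [1, 1, 3], total = 5
  t=9: active resources = [1, 1], total = 2
  t=10: active resources = [1, 1], total = 2
  t=11: active resources = [1], total = 1
  t=12: active resources = [1], total = 1
Peak resource demand = 12

12


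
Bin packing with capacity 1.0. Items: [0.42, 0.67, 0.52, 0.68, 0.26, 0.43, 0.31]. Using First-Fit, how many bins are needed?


Place items sequentially using First-Fit:
  Item 0.42 -> new Bin 1
  Item 0.67 -> new Bin 2
  Item 0.52 -> Bin 1 (now 0.94)
  Item 0.68 -> new Bin 3
  Item 0.26 -> Bin 2 (now 0.93)
  Item 0.43 -> new Bin 4
  Item 0.31 -> Bin 3 (now 0.99)
Total bins used = 4

4


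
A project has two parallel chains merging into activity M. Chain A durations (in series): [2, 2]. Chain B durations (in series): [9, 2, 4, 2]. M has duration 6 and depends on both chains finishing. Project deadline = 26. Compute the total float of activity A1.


Forward pass: ES(A1) = sum of predecessors on chain A = 0
EF = ES + duration = 0 + 2 = 2
Backward pass: LF(M) = deadline = 26; LS(M) = 26 - 6 = 20
LF(A1) = LS(M) - sum(successors on chain A) = 20 - 2 = 18
LS = LF - duration = 18 - 2 = 16
Total float = LS - ES = 16 - 0 = 16

16


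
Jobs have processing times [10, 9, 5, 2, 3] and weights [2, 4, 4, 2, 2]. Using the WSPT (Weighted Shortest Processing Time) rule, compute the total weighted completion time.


Compute p/w ratios and sort ascending (WSPT): [(2, 2), (5, 4), (3, 2), (9, 4), (10, 2)]
Compute weighted completion times:
  Job (p=2,w=2): C=2, w*C=2*2=4
  Job (p=5,w=4): C=7, w*C=4*7=28
  Job (p=3,w=2): C=10, w*C=2*10=20
  Job (p=9,w=4): C=19, w*C=4*19=76
  Job (p=10,w=2): C=29, w*C=2*29=58
Total weighted completion time = 186

186


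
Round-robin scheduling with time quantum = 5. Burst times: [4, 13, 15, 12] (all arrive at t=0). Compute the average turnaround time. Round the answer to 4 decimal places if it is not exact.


Time quantum = 5
Execution trace:
  J1 runs 4 units, time = 4
  J2 runs 5 units, time = 9
  J3 runs 5 units, time = 14
  J4 runs 5 units, time = 19
  J2 runs 5 units, time = 24
  J3 runs 5 units, time = 29
  J4 runs 5 units, time = 34
  J2 runs 3 units, time = 37
  J3 runs 5 units, time = 42
  J4 runs 2 units, time = 44
Finish times: [4, 37, 42, 44]
Average turnaround = 127/4 = 31.75

31.75


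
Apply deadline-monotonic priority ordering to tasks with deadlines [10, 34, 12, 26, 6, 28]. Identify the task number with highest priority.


Sort tasks by relative deadline (ascending):
  Task 5: deadline = 6
  Task 1: deadline = 10
  Task 3: deadline = 12
  Task 4: deadline = 26
  Task 6: deadline = 28
  Task 2: deadline = 34
Priority order (highest first): [5, 1, 3, 4, 6, 2]
Highest priority task = 5

5


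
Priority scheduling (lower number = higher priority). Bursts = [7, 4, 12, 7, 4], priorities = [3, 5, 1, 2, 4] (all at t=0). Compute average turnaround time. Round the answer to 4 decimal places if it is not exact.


Sort by priority (ascending = highest first):
Order: [(1, 12), (2, 7), (3, 7), (4, 4), (5, 4)]
Completion times:
  Priority 1, burst=12, C=12
  Priority 2, burst=7, C=19
  Priority 3, burst=7, C=26
  Priority 4, burst=4, C=30
  Priority 5, burst=4, C=34
Average turnaround = 121/5 = 24.2

24.2


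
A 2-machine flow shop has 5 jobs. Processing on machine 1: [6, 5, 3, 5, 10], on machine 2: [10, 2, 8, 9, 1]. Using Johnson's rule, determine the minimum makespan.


Apply Johnson's rule:
  Group 1 (a <= b): [(3, 3, 8), (4, 5, 9), (1, 6, 10)]
  Group 2 (a > b): [(2, 5, 2), (5, 10, 1)]
Optimal job order: [3, 4, 1, 2, 5]
Schedule:
  Job 3: M1 done at 3, M2 done at 11
  Job 4: M1 done at 8, M2 done at 20
  Job 1: M1 done at 14, M2 done at 30
  Job 2: M1 done at 19, M2 done at 32
  Job 5: M1 done at 29, M2 done at 33
Makespan = 33

33


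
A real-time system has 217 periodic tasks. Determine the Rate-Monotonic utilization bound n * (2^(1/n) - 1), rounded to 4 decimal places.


Compute 2^(1/217) = 1.0031993336
Subtract 1: 1.0031993336 - 1 = 0.0031993336
Multiply by n: 217 * 0.0031993336 = 0.6942553912
Round to 4 dp: 0.6943

0.6943


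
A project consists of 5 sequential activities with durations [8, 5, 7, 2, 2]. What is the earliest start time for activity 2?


Activity 2 starts after activities 1 through 1 complete.
Predecessor durations: [8]
ES = 8 = 8

8


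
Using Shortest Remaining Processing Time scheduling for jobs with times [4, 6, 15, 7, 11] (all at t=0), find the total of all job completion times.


Since all jobs arrive at t=0, SRPT equals SPT ordering.
SPT order: [4, 6, 7, 11, 15]
Completion times:
  Job 1: p=4, C=4
  Job 2: p=6, C=10
  Job 3: p=7, C=17
  Job 4: p=11, C=28
  Job 5: p=15, C=43
Total completion time = 4 + 10 + 17 + 28 + 43 = 102

102


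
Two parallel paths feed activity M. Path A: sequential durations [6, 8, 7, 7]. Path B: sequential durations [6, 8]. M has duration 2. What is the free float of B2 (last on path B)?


ES(B2) = sum of predecessors on chain B = 6
EF(B2) = ES + duration = 6 + 8 = 14
Successor of B2 is M. ES(M) = max(sum(A), sum(B)) = max(28, 14) = 28
Free float = ES(successor) - EF(current) = 28 - 14 = 14

14


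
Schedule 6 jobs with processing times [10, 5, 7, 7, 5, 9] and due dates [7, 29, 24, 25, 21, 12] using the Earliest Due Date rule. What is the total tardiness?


Sort by due date (EDD order): [(10, 7), (9, 12), (5, 21), (7, 24), (7, 25), (5, 29)]
Compute completion times and tardiness:
  Job 1: p=10, d=7, C=10, tardiness=max(0,10-7)=3
  Job 2: p=9, d=12, C=19, tardiness=max(0,19-12)=7
  Job 3: p=5, d=21, C=24, tardiness=max(0,24-21)=3
  Job 4: p=7, d=24, C=31, tardiness=max(0,31-24)=7
  Job 5: p=7, d=25, C=38, tardiness=max(0,38-25)=13
  Job 6: p=5, d=29, C=43, tardiness=max(0,43-29)=14
Total tardiness = 47

47


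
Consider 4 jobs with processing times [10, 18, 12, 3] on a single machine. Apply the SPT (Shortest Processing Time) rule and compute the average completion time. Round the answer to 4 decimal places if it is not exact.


Sort jobs by processing time (SPT order): [3, 10, 12, 18]
Compute completion times sequentially:
  Job 1: processing = 3, completes at 3
  Job 2: processing = 10, completes at 13
  Job 3: processing = 12, completes at 25
  Job 4: processing = 18, completes at 43
Sum of completion times = 84
Average completion time = 84/4 = 21.0

21.0


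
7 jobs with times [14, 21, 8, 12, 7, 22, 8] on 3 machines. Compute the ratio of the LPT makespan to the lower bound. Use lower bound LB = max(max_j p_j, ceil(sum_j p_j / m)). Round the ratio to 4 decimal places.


LPT order: [22, 21, 14, 12, 8, 8, 7]
Machine loads after assignment: [30, 29, 33]
LPT makespan = 33
Lower bound = max(max_job, ceil(total/3)) = max(22, 31) = 31
Ratio = 33 / 31 = 1.0645

1.0645


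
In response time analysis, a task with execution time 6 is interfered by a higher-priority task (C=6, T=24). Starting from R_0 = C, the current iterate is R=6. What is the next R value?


R_next = C + ceil(R_prev / T_hp) * C_hp
ceil(6 / 24) = ceil(0.25) = 1
Interference = 1 * 6 = 6
R_next = 6 + 6 = 12

12


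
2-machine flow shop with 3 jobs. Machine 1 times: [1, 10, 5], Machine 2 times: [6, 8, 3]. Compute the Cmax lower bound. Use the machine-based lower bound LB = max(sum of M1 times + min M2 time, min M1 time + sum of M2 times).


LB1 = sum(M1 times) + min(M2 times) = 16 + 3 = 19
LB2 = min(M1 times) + sum(M2 times) = 1 + 17 = 18
Lower bound = max(LB1, LB2) = max(19, 18) = 19

19


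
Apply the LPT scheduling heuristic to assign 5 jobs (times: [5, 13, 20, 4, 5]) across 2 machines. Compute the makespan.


Sort jobs in decreasing order (LPT): [20, 13, 5, 5, 4]
Assign each job to the least loaded machine:
  Machine 1: jobs [20, 4], load = 24
  Machine 2: jobs [13, 5, 5], load = 23
Makespan = max load = 24

24


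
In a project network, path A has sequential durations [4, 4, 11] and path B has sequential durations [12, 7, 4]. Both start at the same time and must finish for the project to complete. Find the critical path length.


Path A total = 4 + 4 + 11 = 19
Path B total = 12 + 7 + 4 = 23
Critical path = longest path = max(19, 23) = 23

23


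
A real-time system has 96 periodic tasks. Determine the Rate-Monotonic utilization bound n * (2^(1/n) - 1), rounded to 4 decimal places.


Compute 2^(1/96) = 1.0072464122
Subtract 1: 1.0072464122 - 1 = 0.0072464122
Multiply by n: 96 * 0.0072464122 = 0.6956555712
Round to 4 dp: 0.6957

0.6957


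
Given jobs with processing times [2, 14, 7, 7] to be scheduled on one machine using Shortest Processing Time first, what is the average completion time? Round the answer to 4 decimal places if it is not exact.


Sort jobs by processing time (SPT order): [2, 7, 7, 14]
Compute completion times sequentially:
  Job 1: processing = 2, completes at 2
  Job 2: processing = 7, completes at 9
  Job 3: processing = 7, completes at 16
  Job 4: processing = 14, completes at 30
Sum of completion times = 57
Average completion time = 57/4 = 14.25

14.25


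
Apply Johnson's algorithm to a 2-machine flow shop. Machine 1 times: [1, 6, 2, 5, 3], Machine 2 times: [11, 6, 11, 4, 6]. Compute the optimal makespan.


Apply Johnson's rule:
  Group 1 (a <= b): [(1, 1, 11), (3, 2, 11), (5, 3, 6), (2, 6, 6)]
  Group 2 (a > b): [(4, 5, 4)]
Optimal job order: [1, 3, 5, 2, 4]
Schedule:
  Job 1: M1 done at 1, M2 done at 12
  Job 3: M1 done at 3, M2 done at 23
  Job 5: M1 done at 6, M2 done at 29
  Job 2: M1 done at 12, M2 done at 35
  Job 4: M1 done at 17, M2 done at 39
Makespan = 39

39


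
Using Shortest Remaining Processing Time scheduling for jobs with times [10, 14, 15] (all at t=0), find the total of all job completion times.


Since all jobs arrive at t=0, SRPT equals SPT ordering.
SPT order: [10, 14, 15]
Completion times:
  Job 1: p=10, C=10
  Job 2: p=14, C=24
  Job 3: p=15, C=39
Total completion time = 10 + 24 + 39 = 73

73


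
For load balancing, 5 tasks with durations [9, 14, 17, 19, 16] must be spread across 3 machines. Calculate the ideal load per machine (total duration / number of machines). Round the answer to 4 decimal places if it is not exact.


Total processing time = 9 + 14 + 17 + 19 + 16 = 75
Number of machines = 3
Ideal balanced load = 75 / 3 = 25.0

25.0


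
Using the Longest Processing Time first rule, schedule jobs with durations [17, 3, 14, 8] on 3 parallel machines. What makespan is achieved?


Sort jobs in decreasing order (LPT): [17, 14, 8, 3]
Assign each job to the least loaded machine:
  Machine 1: jobs [17], load = 17
  Machine 2: jobs [14], load = 14
  Machine 3: jobs [8, 3], load = 11
Makespan = max load = 17

17


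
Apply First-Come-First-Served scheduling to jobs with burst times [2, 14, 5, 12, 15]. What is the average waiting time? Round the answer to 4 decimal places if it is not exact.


FCFS order (as given): [2, 14, 5, 12, 15]
Waiting times:
  Job 1: wait = 0
  Job 2: wait = 2
  Job 3: wait = 16
  Job 4: wait = 21
  Job 5: wait = 33
Sum of waiting times = 72
Average waiting time = 72/5 = 14.4

14.4


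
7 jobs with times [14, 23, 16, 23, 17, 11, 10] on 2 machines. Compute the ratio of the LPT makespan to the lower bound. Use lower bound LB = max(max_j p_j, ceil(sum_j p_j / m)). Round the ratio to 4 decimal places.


LPT order: [23, 23, 17, 16, 14, 11, 10]
Machine loads after assignment: [61, 53]
LPT makespan = 61
Lower bound = max(max_job, ceil(total/2)) = max(23, 57) = 57
Ratio = 61 / 57 = 1.0702

1.0702


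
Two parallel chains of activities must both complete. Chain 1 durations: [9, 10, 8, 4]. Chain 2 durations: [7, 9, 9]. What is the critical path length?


Path A total = 9 + 10 + 8 + 4 = 31
Path B total = 7 + 9 + 9 = 25
Critical path = longest path = max(31, 25) = 31

31


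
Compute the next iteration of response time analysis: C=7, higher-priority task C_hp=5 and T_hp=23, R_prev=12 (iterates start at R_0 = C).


R_next = C + ceil(R_prev / T_hp) * C_hp
ceil(12 / 23) = ceil(0.5217) = 1
Interference = 1 * 5 = 5
R_next = 7 + 5 = 12
R_next = R_prev, so the iteration has converged (response time = 12).

12


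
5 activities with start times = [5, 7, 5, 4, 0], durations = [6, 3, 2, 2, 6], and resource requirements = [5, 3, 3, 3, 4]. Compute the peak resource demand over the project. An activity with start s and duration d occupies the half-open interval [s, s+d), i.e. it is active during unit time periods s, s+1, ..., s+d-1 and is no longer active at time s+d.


Each activity i is active on [start_i, start_i + duration_i).
Compute total resource usage per time slot:
  t=0: active resources = [4], total = 4
  t=1: active resources = [4], total = 4
  t=2: active resources = [4], total = 4
  t=3: active resources = [4], total = 4
  t=4: active resources = [3, 4], total = 7
  t=5: active resources = [5, 3, 3, 4], total = 15
  t=6: active resources = [5, 3], total = 8
  t=7: active resources = [5, 3], total = 8
  t=8: active resources = [5, 3], total = 8
  t=9: active resources = [5, 3], total = 8
  t=10: active resources = [5], total = 5
Peak resource demand = 15

15


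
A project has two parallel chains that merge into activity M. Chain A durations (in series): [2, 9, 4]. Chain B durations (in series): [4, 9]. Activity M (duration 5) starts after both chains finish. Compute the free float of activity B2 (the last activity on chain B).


ES(B2) = sum of predecessors on chain B = 4
EF(B2) = ES + duration = 4 + 9 = 13
Successor of B2 is M. ES(M) = max(sum(A), sum(B)) = max(15, 13) = 15
Free float = ES(successor) - EF(current) = 15 - 13 = 2

2


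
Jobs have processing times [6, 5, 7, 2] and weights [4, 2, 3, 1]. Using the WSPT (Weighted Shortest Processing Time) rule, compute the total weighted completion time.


Compute p/w ratios and sort ascending (WSPT): [(6, 4), (2, 1), (7, 3), (5, 2)]
Compute weighted completion times:
  Job (p=6,w=4): C=6, w*C=4*6=24
  Job (p=2,w=1): C=8, w*C=1*8=8
  Job (p=7,w=3): C=15, w*C=3*15=45
  Job (p=5,w=2): C=20, w*C=2*20=40
Total weighted completion time = 117

117


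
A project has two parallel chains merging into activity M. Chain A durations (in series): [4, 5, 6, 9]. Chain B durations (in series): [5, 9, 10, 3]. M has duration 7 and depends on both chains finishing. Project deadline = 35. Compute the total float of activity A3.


Forward pass: ES(A3) = sum of predecessors on chain A = 9
EF = ES + duration = 9 + 6 = 15
Backward pass: LF(M) = deadline = 35; LS(M) = 35 - 7 = 28
LF(A3) = LS(M) - sum(successors on chain A) = 28 - 9 = 19
LS = LF - duration = 19 - 6 = 13
Total float = LS - ES = 13 - 9 = 4

4


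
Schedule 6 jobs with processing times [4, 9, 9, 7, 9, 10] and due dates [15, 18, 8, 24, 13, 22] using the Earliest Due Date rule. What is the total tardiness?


Sort by due date (EDD order): [(9, 8), (9, 13), (4, 15), (9, 18), (10, 22), (7, 24)]
Compute completion times and tardiness:
  Job 1: p=9, d=8, C=9, tardiness=max(0,9-8)=1
  Job 2: p=9, d=13, C=18, tardiness=max(0,18-13)=5
  Job 3: p=4, d=15, C=22, tardiness=max(0,22-15)=7
  Job 4: p=9, d=18, C=31, tardiness=max(0,31-18)=13
  Job 5: p=10, d=22, C=41, tardiness=max(0,41-22)=19
  Job 6: p=7, d=24, C=48, tardiness=max(0,48-24)=24
Total tardiness = 69

69


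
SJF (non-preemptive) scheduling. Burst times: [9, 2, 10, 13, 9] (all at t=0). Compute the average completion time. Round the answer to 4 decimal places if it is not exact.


SJF order (ascending): [2, 9, 9, 10, 13]
Completion times:
  Job 1: burst=2, C=2
  Job 2: burst=9, C=11
  Job 3: burst=9, C=20
  Job 4: burst=10, C=30
  Job 5: burst=13, C=43
Average completion = 106/5 = 21.2

21.2


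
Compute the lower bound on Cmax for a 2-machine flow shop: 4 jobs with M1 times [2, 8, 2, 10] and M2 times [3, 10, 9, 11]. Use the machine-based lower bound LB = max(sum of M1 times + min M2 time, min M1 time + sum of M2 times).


LB1 = sum(M1 times) + min(M2 times) = 22 + 3 = 25
LB2 = min(M1 times) + sum(M2 times) = 2 + 33 = 35
Lower bound = max(LB1, LB2) = max(25, 35) = 35

35


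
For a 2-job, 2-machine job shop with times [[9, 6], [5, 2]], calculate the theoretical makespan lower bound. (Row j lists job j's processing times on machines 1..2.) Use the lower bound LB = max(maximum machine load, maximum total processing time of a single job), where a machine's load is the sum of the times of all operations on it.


Machine loads:
  Machine 1: 9 + 5 = 14
  Machine 2: 6 + 2 = 8
Max machine load = 14
Job totals:
  Job 1: 15
  Job 2: 7
Max job total = 15
Lower bound = max(14, 15) = 15

15


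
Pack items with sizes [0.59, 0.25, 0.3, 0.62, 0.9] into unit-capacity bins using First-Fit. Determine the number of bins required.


Place items sequentially using First-Fit:
  Item 0.59 -> new Bin 1
  Item 0.25 -> Bin 1 (now 0.84)
  Item 0.3 -> new Bin 2
  Item 0.62 -> Bin 2 (now 0.92)
  Item 0.9 -> new Bin 3
Total bins used = 3

3


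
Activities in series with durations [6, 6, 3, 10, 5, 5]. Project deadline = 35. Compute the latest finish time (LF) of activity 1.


LF(activity 1) = deadline - sum of successor durations
Successors: activities 2 through 6 with durations [6, 3, 10, 5, 5]
Sum of successor durations = 29
LF = 35 - 29 = 6

6


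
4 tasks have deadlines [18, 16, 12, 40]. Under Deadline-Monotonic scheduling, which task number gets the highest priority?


Sort tasks by relative deadline (ascending):
  Task 3: deadline = 12
  Task 2: deadline = 16
  Task 1: deadline = 18
  Task 4: deadline = 40
Priority order (highest first): [3, 2, 1, 4]
Highest priority task = 3

3


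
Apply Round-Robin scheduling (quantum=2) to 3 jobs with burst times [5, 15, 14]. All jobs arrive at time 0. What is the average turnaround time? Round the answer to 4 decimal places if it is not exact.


Time quantum = 2
Execution trace:
  J1 runs 2 units, time = 2
  J2 runs 2 units, time = 4
  J3 runs 2 units, time = 6
  J1 runs 2 units, time = 8
  J2 runs 2 units, time = 10
  J3 runs 2 units, time = 12
  J1 runs 1 units, time = 13
  J2 runs 2 units, time = 15
  J3 runs 2 units, time = 17
  J2 runs 2 units, time = 19
  J3 runs 2 units, time = 21
  J2 runs 2 units, time = 23
  J3 runs 2 units, time = 25
  J2 runs 2 units, time = 27
  J3 runs 2 units, time = 29
  J2 runs 2 units, time = 31
  J3 runs 2 units, time = 33
  J2 runs 1 units, time = 34
Finish times: [13, 34, 33]
Average turnaround = 80/3 = 26.6667

26.6667


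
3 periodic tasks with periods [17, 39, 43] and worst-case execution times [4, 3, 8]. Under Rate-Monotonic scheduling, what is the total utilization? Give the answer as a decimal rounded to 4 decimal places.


Compute individual utilizations (exact fractions):
  Task 1: C/T = 4/17 (approx. 0.2353)
  Task 2: C/T = 3/39 = 1/13 (approx. 0.0769)
  Task 3: C/T = 8/43 (approx. 0.186)
Total utilization U = 4/17 + 1/13 + 8/43 = 4735/9503
Rounded to 4 decimal places: U = 0.4983
RM (Liu & Layland) bound for 3 tasks = 0.779763; compare with U = 4735/9503 (approx. 0.498264)
U <= bound, so schedulable by RM sufficient condition.

0.4983


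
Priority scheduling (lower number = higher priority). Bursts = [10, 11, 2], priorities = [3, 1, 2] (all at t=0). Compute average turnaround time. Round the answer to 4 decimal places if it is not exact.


Sort by priority (ascending = highest first):
Order: [(1, 11), (2, 2), (3, 10)]
Completion times:
  Priority 1, burst=11, C=11
  Priority 2, burst=2, C=13
  Priority 3, burst=10, C=23
Average turnaround = 47/3 = 15.6667

15.6667


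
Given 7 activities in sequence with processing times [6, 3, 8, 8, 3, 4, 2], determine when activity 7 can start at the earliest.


Activity 7 starts after activities 1 through 6 complete.
Predecessor durations: [6, 3, 8, 8, 3, 4]
ES = 6 + 3 + 8 + 8 + 3 + 4 = 32

32


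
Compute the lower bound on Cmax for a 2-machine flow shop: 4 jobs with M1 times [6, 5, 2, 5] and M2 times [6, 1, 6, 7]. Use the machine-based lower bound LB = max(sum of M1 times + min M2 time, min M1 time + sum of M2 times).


LB1 = sum(M1 times) + min(M2 times) = 18 + 1 = 19
LB2 = min(M1 times) + sum(M2 times) = 2 + 20 = 22
Lower bound = max(LB1, LB2) = max(19, 22) = 22

22


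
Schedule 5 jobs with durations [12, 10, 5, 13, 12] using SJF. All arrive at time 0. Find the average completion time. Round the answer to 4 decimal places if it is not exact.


SJF order (ascending): [5, 10, 12, 12, 13]
Completion times:
  Job 1: burst=5, C=5
  Job 2: burst=10, C=15
  Job 3: burst=12, C=27
  Job 4: burst=12, C=39
  Job 5: burst=13, C=52
Average completion = 138/5 = 27.6

27.6


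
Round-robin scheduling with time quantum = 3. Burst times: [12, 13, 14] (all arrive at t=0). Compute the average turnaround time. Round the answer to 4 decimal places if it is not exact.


Time quantum = 3
Execution trace:
  J1 runs 3 units, time = 3
  J2 runs 3 units, time = 6
  J3 runs 3 units, time = 9
  J1 runs 3 units, time = 12
  J2 runs 3 units, time = 15
  J3 runs 3 units, time = 18
  J1 runs 3 units, time = 21
  J2 runs 3 units, time = 24
  J3 runs 3 units, time = 27
  J1 runs 3 units, time = 30
  J2 runs 3 units, time = 33
  J3 runs 3 units, time = 36
  J2 runs 1 units, time = 37
  J3 runs 2 units, time = 39
Finish times: [30, 37, 39]
Average turnaround = 106/3 = 35.3333

35.3333


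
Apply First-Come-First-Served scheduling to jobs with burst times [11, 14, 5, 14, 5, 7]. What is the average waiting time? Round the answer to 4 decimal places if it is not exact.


FCFS order (as given): [11, 14, 5, 14, 5, 7]
Waiting times:
  Job 1: wait = 0
  Job 2: wait = 11
  Job 3: wait = 25
  Job 4: wait = 30
  Job 5: wait = 44
  Job 6: wait = 49
Sum of waiting times = 159
Average waiting time = 159/6 = 26.5

26.5
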